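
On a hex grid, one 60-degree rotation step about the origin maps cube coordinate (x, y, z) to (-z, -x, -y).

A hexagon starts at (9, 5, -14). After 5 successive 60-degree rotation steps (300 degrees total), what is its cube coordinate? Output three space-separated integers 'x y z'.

Start: (9, 5, -14)
Step 1: (9, 5, -14) -> (-(-14), -(9), -(5)) = (14, -9, -5)
Step 2: (14, -9, -5) -> (-(-5), -(14), -(-9)) = (5, -14, 9)
Step 3: (5, -14, 9) -> (-(9), -(5), -(-14)) = (-9, -5, 14)
Step 4: (-9, -5, 14) -> (-(14), -(-9), -(-5)) = (-14, 9, 5)
Step 5: (-14, 9, 5) -> (-(5), -(-14), -(9)) = (-5, 14, -9)

Answer: -5 14 -9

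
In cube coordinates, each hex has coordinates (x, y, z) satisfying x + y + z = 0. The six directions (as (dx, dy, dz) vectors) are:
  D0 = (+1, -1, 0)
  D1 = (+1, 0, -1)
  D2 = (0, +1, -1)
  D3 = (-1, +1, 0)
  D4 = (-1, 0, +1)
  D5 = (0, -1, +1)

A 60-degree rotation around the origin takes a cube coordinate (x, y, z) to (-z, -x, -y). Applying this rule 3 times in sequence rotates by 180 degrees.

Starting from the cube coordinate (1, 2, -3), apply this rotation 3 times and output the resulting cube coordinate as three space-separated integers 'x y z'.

Answer: -1 -2 3

Derivation:
Start: (1, 2, -3)
Step 1: (1, 2, -3) -> (-(-3), -(1), -(2)) = (3, -1, -2)
Step 2: (3, -1, -2) -> (-(-2), -(3), -(-1)) = (2, -3, 1)
Step 3: (2, -3, 1) -> (-(1), -(2), -(-3)) = (-1, -2, 3)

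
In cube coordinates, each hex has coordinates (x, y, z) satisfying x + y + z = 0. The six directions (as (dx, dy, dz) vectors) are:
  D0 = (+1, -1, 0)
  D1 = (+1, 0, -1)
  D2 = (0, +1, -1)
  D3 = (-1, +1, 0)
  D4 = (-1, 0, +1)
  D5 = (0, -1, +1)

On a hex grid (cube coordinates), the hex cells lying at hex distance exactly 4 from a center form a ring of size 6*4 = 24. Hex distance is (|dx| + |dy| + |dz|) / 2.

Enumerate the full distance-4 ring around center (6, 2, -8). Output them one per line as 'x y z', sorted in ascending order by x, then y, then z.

Answer: 2 2 -4
2 3 -5
2 4 -6
2 5 -7
2 6 -8
3 1 -4
3 6 -9
4 0 -4
4 6 -10
5 -1 -4
5 6 -11
6 -2 -4
6 6 -12
7 -2 -5
7 5 -12
8 -2 -6
8 4 -12
9 -2 -7
9 3 -12
10 -2 -8
10 -1 -9
10 0 -10
10 1 -11
10 2 -12

Derivation:
Walk ring at distance 4 from (6, 2, -8):
Start at center + D4*4 = (2, 2, -4)
  hex 0: (2, 2, -4)
  hex 1: (3, 1, -4)
  hex 2: (4, 0, -4)
  hex 3: (5, -1, -4)
  hex 4: (6, -2, -4)
  hex 5: (7, -2, -5)
  hex 6: (8, -2, -6)
  hex 7: (9, -2, -7)
  hex 8: (10, -2, -8)
  hex 9: (10, -1, -9)
  hex 10: (10, 0, -10)
  hex 11: (10, 1, -11)
  hex 12: (10, 2, -12)
  hex 13: (9, 3, -12)
  hex 14: (8, 4, -12)
  hex 15: (7, 5, -12)
  hex 16: (6, 6, -12)
  hex 17: (5, 6, -11)
  hex 18: (4, 6, -10)
  hex 19: (3, 6, -9)
  hex 20: (2, 6, -8)
  hex 21: (2, 5, -7)
  hex 22: (2, 4, -6)
  hex 23: (2, 3, -5)
Sorted: 24 hexes.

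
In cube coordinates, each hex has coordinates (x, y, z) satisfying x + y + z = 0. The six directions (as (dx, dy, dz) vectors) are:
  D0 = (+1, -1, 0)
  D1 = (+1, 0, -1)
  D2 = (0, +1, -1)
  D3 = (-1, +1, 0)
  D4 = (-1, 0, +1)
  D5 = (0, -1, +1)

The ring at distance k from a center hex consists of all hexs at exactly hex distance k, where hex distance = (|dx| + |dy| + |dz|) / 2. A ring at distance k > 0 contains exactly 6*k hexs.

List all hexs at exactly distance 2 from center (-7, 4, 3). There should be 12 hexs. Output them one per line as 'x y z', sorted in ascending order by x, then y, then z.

Walk ring at distance 2 from (-7, 4, 3):
Start at center + D4*2 = (-9, 4, 5)
  hex 0: (-9, 4, 5)
  hex 1: (-8, 3, 5)
  hex 2: (-7, 2, 5)
  hex 3: (-6, 2, 4)
  hex 4: (-5, 2, 3)
  hex 5: (-5, 3, 2)
  hex 6: (-5, 4, 1)
  hex 7: (-6, 5, 1)
  hex 8: (-7, 6, 1)
  hex 9: (-8, 6, 2)
  hex 10: (-9, 6, 3)
  hex 11: (-9, 5, 4)
Sorted: 12 hexes.

Answer: -9 4 5
-9 5 4
-9 6 3
-8 3 5
-8 6 2
-7 2 5
-7 6 1
-6 2 4
-6 5 1
-5 2 3
-5 3 2
-5 4 1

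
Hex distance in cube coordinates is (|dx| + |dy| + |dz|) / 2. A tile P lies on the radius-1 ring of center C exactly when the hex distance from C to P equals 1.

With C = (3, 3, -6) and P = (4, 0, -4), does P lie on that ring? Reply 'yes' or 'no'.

|px - cx| = |4 - 3| = 1
|py - cy| = |0 - 3| = 3
|pz - cz| = |-4 - (-6)| = 2
distance = (1+3+2)/2 = 6/2 = 3
radius = 1; distance != radius -> no

Answer: no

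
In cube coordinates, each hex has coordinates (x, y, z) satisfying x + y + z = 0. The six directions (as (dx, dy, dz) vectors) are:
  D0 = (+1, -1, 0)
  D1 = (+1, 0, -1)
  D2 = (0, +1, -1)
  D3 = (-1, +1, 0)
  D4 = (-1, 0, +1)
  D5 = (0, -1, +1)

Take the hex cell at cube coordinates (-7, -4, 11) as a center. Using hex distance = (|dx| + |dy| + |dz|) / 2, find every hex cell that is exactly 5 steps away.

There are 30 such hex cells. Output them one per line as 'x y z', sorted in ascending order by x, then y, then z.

Answer: -12 -4 16
-12 -3 15
-12 -2 14
-12 -1 13
-12 0 12
-12 1 11
-11 -5 16
-11 1 10
-10 -6 16
-10 1 9
-9 -7 16
-9 1 8
-8 -8 16
-8 1 7
-7 -9 16
-7 1 6
-6 -9 15
-6 0 6
-5 -9 14
-5 -1 6
-4 -9 13
-4 -2 6
-3 -9 12
-3 -3 6
-2 -9 11
-2 -8 10
-2 -7 9
-2 -6 8
-2 -5 7
-2 -4 6

Derivation:
Walk ring at distance 5 from (-7, -4, 11):
Start at center + D4*5 = (-12, -4, 16)
  hex 0: (-12, -4, 16)
  hex 1: (-11, -5, 16)
  hex 2: (-10, -6, 16)
  hex 3: (-9, -7, 16)
  hex 4: (-8, -8, 16)
  hex 5: (-7, -9, 16)
  hex 6: (-6, -9, 15)
  hex 7: (-5, -9, 14)
  hex 8: (-4, -9, 13)
  hex 9: (-3, -9, 12)
  hex 10: (-2, -9, 11)
  hex 11: (-2, -8, 10)
  hex 12: (-2, -7, 9)
  hex 13: (-2, -6, 8)
  hex 14: (-2, -5, 7)
  hex 15: (-2, -4, 6)
  hex 16: (-3, -3, 6)
  hex 17: (-4, -2, 6)
  hex 18: (-5, -1, 6)
  hex 19: (-6, 0, 6)
  hex 20: (-7, 1, 6)
  hex 21: (-8, 1, 7)
  hex 22: (-9, 1, 8)
  hex 23: (-10, 1, 9)
  hex 24: (-11, 1, 10)
  hex 25: (-12, 1, 11)
  hex 26: (-12, 0, 12)
  hex 27: (-12, -1, 13)
  hex 28: (-12, -2, 14)
  hex 29: (-12, -3, 15)
Sorted: 30 hexes.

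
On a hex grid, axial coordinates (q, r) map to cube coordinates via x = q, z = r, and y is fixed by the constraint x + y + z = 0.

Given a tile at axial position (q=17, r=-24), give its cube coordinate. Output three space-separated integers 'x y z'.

Answer: 17 7 -24

Derivation:
x = q = 17
z = r = -24
y = -x - z = -(17) - (-24) = 7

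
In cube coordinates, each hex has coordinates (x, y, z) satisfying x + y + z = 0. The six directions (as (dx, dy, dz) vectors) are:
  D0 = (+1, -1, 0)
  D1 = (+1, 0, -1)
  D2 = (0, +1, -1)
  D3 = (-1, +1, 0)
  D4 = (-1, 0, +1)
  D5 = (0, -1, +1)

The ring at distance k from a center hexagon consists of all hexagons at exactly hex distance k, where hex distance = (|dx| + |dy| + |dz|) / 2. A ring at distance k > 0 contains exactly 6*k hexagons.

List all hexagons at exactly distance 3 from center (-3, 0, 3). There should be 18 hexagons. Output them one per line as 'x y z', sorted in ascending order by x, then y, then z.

Answer: -6 0 6
-6 1 5
-6 2 4
-6 3 3
-5 -1 6
-5 3 2
-4 -2 6
-4 3 1
-3 -3 6
-3 3 0
-2 -3 5
-2 2 0
-1 -3 4
-1 1 0
0 -3 3
0 -2 2
0 -1 1
0 0 0

Derivation:
Walk ring at distance 3 from (-3, 0, 3):
Start at center + D4*3 = (-6, 0, 6)
  hex 0: (-6, 0, 6)
  hex 1: (-5, -1, 6)
  hex 2: (-4, -2, 6)
  hex 3: (-3, -3, 6)
  hex 4: (-2, -3, 5)
  hex 5: (-1, -3, 4)
  hex 6: (0, -3, 3)
  hex 7: (0, -2, 2)
  hex 8: (0, -1, 1)
  hex 9: (0, 0, 0)
  hex 10: (-1, 1, 0)
  hex 11: (-2, 2, 0)
  hex 12: (-3, 3, 0)
  hex 13: (-4, 3, 1)
  hex 14: (-5, 3, 2)
  hex 15: (-6, 3, 3)
  hex 16: (-6, 2, 4)
  hex 17: (-6, 1, 5)
Sorted: 18 hexes.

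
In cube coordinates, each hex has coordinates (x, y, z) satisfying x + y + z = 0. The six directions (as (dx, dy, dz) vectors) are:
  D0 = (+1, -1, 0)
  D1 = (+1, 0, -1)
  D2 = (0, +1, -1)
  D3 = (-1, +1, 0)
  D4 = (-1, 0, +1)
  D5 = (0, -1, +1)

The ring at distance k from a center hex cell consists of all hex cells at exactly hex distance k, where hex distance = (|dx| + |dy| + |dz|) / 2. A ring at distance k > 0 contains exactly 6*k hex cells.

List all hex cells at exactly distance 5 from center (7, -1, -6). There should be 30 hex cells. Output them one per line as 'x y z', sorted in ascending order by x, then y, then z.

Walk ring at distance 5 from (7, -1, -6):
Start at center + D4*5 = (2, -1, -1)
  hex 0: (2, -1, -1)
  hex 1: (3, -2, -1)
  hex 2: (4, -3, -1)
  hex 3: (5, -4, -1)
  hex 4: (6, -5, -1)
  hex 5: (7, -6, -1)
  hex 6: (8, -6, -2)
  hex 7: (9, -6, -3)
  hex 8: (10, -6, -4)
  hex 9: (11, -6, -5)
  hex 10: (12, -6, -6)
  hex 11: (12, -5, -7)
  hex 12: (12, -4, -8)
  hex 13: (12, -3, -9)
  hex 14: (12, -2, -10)
  hex 15: (12, -1, -11)
  hex 16: (11, 0, -11)
  hex 17: (10, 1, -11)
  hex 18: (9, 2, -11)
  hex 19: (8, 3, -11)
  hex 20: (7, 4, -11)
  hex 21: (6, 4, -10)
  hex 22: (5, 4, -9)
  hex 23: (4, 4, -8)
  hex 24: (3, 4, -7)
  hex 25: (2, 4, -6)
  hex 26: (2, 3, -5)
  hex 27: (2, 2, -4)
  hex 28: (2, 1, -3)
  hex 29: (2, 0, -2)
Sorted: 30 hexes.

Answer: 2 -1 -1
2 0 -2
2 1 -3
2 2 -4
2 3 -5
2 4 -6
3 -2 -1
3 4 -7
4 -3 -1
4 4 -8
5 -4 -1
5 4 -9
6 -5 -1
6 4 -10
7 -6 -1
7 4 -11
8 -6 -2
8 3 -11
9 -6 -3
9 2 -11
10 -6 -4
10 1 -11
11 -6 -5
11 0 -11
12 -6 -6
12 -5 -7
12 -4 -8
12 -3 -9
12 -2 -10
12 -1 -11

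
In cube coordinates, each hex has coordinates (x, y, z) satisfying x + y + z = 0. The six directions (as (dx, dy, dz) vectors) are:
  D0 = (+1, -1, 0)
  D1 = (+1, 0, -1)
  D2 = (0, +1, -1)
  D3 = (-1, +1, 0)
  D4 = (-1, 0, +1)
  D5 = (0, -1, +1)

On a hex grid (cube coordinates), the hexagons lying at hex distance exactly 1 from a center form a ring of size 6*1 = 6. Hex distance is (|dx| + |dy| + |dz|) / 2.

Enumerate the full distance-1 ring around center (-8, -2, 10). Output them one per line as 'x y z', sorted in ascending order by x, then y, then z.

Answer: -9 -2 11
-9 -1 10
-8 -3 11
-8 -1 9
-7 -3 10
-7 -2 9

Derivation:
Walk ring at distance 1 from (-8, -2, 10):
Start at center + D4*1 = (-9, -2, 11)
  hex 0: (-9, -2, 11)
  hex 1: (-8, -3, 11)
  hex 2: (-7, -3, 10)
  hex 3: (-7, -2, 9)
  hex 4: (-8, -1, 9)
  hex 5: (-9, -1, 10)
Sorted: 6 hexes.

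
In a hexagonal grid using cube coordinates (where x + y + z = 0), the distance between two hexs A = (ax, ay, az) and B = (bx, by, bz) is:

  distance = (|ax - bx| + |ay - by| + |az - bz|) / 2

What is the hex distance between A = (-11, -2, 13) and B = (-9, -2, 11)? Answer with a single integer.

|ax - bx| = |-11 - (-9)| = 2
|ay - by| = |-2 - (-2)| = 0
|az - bz| = |13 - 11| = 2
distance = (2 + 0 + 2) / 2 = 4 / 2 = 2

Answer: 2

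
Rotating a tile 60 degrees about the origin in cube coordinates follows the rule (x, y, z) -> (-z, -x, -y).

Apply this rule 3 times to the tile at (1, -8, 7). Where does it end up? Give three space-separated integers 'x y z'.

Start: (1, -8, 7)
Step 1: (1, -8, 7) -> (-(7), -(1), -(-8)) = (-7, -1, 8)
Step 2: (-7, -1, 8) -> (-(8), -(-7), -(-1)) = (-8, 7, 1)
Step 3: (-8, 7, 1) -> (-(1), -(-8), -(7)) = (-1, 8, -7)

Answer: -1 8 -7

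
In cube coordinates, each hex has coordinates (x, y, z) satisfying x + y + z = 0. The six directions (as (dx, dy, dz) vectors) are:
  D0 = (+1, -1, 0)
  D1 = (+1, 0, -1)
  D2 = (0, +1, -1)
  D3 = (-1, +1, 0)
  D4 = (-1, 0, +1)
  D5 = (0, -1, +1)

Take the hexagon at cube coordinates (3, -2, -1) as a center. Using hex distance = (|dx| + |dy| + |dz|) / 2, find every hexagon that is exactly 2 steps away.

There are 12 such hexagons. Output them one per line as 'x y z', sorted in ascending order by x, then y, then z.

Answer: 1 -2 1
1 -1 0
1 0 -1
2 -3 1
2 0 -2
3 -4 1
3 0 -3
4 -4 0
4 -1 -3
5 -4 -1
5 -3 -2
5 -2 -3

Derivation:
Walk ring at distance 2 from (3, -2, -1):
Start at center + D4*2 = (1, -2, 1)
  hex 0: (1, -2, 1)
  hex 1: (2, -3, 1)
  hex 2: (3, -4, 1)
  hex 3: (4, -4, 0)
  hex 4: (5, -4, -1)
  hex 5: (5, -3, -2)
  hex 6: (5, -2, -3)
  hex 7: (4, -1, -3)
  hex 8: (3, 0, -3)
  hex 9: (2, 0, -2)
  hex 10: (1, 0, -1)
  hex 11: (1, -1, 0)
Sorted: 12 hexes.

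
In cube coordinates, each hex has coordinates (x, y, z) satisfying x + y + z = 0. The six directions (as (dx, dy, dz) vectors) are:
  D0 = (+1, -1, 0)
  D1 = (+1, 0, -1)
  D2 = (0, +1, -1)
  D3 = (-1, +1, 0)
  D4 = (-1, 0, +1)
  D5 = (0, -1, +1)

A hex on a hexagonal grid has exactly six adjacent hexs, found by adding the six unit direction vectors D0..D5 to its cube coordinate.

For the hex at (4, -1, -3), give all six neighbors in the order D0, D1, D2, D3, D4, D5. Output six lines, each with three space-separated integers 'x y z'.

Answer: 5 -2 -3
5 -1 -4
4 0 -4
3 0 -3
3 -1 -2
4 -2 -2

Derivation:
Center: (4, -1, -3). Add each direction:
  D0: (4, -1, -3) + (1, -1, 0) = (5, -2, -3)
  D1: (4, -1, -3) + (1, 0, -1) = (5, -1, -4)
  D2: (4, -1, -3) + (0, 1, -1) = (4, 0, -4)
  D3: (4, -1, -3) + (-1, 1, 0) = (3, 0, -3)
  D4: (4, -1, -3) + (-1, 0, 1) = (3, -1, -2)
  D5: (4, -1, -3) + (0, -1, 1) = (4, -2, -2)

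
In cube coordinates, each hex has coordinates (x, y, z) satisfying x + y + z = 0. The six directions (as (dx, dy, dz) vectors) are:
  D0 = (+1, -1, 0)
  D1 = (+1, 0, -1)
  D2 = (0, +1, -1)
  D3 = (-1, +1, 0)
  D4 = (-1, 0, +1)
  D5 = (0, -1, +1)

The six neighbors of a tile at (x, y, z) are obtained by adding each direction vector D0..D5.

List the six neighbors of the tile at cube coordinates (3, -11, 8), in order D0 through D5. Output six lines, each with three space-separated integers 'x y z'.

Answer: 4 -12 8
4 -11 7
3 -10 7
2 -10 8
2 -11 9
3 -12 9

Derivation:
Center: (3, -11, 8). Add each direction:
  D0: (3, -11, 8) + (1, -1, 0) = (4, -12, 8)
  D1: (3, -11, 8) + (1, 0, -1) = (4, -11, 7)
  D2: (3, -11, 8) + (0, 1, -1) = (3, -10, 7)
  D3: (3, -11, 8) + (-1, 1, 0) = (2, -10, 8)
  D4: (3, -11, 8) + (-1, 0, 1) = (2, -11, 9)
  D5: (3, -11, 8) + (0, -1, 1) = (3, -12, 9)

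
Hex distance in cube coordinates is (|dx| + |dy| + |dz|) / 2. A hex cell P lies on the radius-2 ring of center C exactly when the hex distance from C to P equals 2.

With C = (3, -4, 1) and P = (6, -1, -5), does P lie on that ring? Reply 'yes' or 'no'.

Answer: no

Derivation:
|px - cx| = |6 - 3| = 3
|py - cy| = |-1 - (-4)| = 3
|pz - cz| = |-5 - 1| = 6
distance = (3+3+6)/2 = 12/2 = 6
radius = 2; distance != radius -> no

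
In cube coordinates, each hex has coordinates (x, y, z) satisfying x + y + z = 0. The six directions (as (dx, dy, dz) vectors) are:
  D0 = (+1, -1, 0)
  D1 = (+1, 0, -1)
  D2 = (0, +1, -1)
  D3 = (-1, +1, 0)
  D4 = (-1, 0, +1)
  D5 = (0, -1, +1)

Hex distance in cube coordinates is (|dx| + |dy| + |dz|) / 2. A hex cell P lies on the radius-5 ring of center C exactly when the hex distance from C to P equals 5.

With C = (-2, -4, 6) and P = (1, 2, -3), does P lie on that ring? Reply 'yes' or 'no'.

Answer: no

Derivation:
|px - cx| = |1 - (-2)| = 3
|py - cy| = |2 - (-4)| = 6
|pz - cz| = |-3 - 6| = 9
distance = (3+6+9)/2 = 18/2 = 9
radius = 5; distance != radius -> no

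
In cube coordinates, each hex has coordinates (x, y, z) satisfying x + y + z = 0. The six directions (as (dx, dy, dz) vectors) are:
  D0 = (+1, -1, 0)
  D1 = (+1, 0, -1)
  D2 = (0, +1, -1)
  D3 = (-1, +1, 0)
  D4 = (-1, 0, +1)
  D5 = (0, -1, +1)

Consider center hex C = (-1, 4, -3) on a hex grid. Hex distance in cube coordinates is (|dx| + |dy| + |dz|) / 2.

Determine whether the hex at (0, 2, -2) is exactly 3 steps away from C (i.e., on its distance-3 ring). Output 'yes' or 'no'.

Answer: no

Derivation:
|px - cx| = |0 - (-1)| = 1
|py - cy| = |2 - 4| = 2
|pz - cz| = |-2 - (-3)| = 1
distance = (1+2+1)/2 = 4/2 = 2
radius = 3; distance != radius -> no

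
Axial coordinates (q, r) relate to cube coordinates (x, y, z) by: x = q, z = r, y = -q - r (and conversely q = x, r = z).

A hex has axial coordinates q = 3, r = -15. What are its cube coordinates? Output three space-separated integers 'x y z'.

Answer: 3 12 -15

Derivation:
x = q = 3
z = r = -15
y = -x - z = -(3) - (-15) = 12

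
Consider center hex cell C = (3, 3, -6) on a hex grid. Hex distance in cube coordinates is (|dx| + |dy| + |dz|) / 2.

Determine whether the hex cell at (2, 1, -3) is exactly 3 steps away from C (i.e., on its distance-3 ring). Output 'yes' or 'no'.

|px - cx| = |2 - 3| = 1
|py - cy| = |1 - 3| = 2
|pz - cz| = |-3 - (-6)| = 3
distance = (1+2+3)/2 = 6/2 = 3
radius = 3; distance == radius -> yes

Answer: yes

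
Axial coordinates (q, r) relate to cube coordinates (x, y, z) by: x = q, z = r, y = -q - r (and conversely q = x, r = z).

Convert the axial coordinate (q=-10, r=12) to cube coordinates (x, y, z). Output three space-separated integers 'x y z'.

x = q = -10
z = r = 12
y = -x - z = -(-10) - (12) = -2

Answer: -10 -2 12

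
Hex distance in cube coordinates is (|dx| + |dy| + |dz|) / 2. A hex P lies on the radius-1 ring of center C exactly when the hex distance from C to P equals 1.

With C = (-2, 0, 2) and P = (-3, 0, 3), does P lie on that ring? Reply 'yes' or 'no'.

|px - cx| = |-3 - (-2)| = 1
|py - cy| = |0 - 0| = 0
|pz - cz| = |3 - 2| = 1
distance = (1+0+1)/2 = 2/2 = 1
radius = 1; distance == radius -> yes

Answer: yes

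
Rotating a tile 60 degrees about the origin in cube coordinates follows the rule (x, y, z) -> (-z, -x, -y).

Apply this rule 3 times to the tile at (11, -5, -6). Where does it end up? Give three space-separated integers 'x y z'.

Start: (11, -5, -6)
Step 1: (11, -5, -6) -> (-(-6), -(11), -(-5)) = (6, -11, 5)
Step 2: (6, -11, 5) -> (-(5), -(6), -(-11)) = (-5, -6, 11)
Step 3: (-5, -6, 11) -> (-(11), -(-5), -(-6)) = (-11, 5, 6)

Answer: -11 5 6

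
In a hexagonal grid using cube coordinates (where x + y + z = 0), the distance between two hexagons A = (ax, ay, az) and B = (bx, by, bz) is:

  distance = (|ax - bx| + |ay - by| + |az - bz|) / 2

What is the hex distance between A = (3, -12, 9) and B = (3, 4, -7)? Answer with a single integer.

|ax - bx| = |3 - 3| = 0
|ay - by| = |-12 - 4| = 16
|az - bz| = |9 - (-7)| = 16
distance = (0 + 16 + 16) / 2 = 32 / 2 = 16

Answer: 16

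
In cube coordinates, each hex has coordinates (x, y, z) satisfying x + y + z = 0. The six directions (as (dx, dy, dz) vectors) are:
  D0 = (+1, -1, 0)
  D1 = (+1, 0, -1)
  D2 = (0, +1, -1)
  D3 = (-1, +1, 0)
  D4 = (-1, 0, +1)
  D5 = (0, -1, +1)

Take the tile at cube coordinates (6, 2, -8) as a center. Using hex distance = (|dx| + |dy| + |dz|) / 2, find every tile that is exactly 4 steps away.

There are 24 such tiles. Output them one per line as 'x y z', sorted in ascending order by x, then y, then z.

Walk ring at distance 4 from (6, 2, -8):
Start at center + D4*4 = (2, 2, -4)
  hex 0: (2, 2, -4)
  hex 1: (3, 1, -4)
  hex 2: (4, 0, -4)
  hex 3: (5, -1, -4)
  hex 4: (6, -2, -4)
  hex 5: (7, -2, -5)
  hex 6: (8, -2, -6)
  hex 7: (9, -2, -7)
  hex 8: (10, -2, -8)
  hex 9: (10, -1, -9)
  hex 10: (10, 0, -10)
  hex 11: (10, 1, -11)
  hex 12: (10, 2, -12)
  hex 13: (9, 3, -12)
  hex 14: (8, 4, -12)
  hex 15: (7, 5, -12)
  hex 16: (6, 6, -12)
  hex 17: (5, 6, -11)
  hex 18: (4, 6, -10)
  hex 19: (3, 6, -9)
  hex 20: (2, 6, -8)
  hex 21: (2, 5, -7)
  hex 22: (2, 4, -6)
  hex 23: (2, 3, -5)
Sorted: 24 hexes.

Answer: 2 2 -4
2 3 -5
2 4 -6
2 5 -7
2 6 -8
3 1 -4
3 6 -9
4 0 -4
4 6 -10
5 -1 -4
5 6 -11
6 -2 -4
6 6 -12
7 -2 -5
7 5 -12
8 -2 -6
8 4 -12
9 -2 -7
9 3 -12
10 -2 -8
10 -1 -9
10 0 -10
10 1 -11
10 2 -12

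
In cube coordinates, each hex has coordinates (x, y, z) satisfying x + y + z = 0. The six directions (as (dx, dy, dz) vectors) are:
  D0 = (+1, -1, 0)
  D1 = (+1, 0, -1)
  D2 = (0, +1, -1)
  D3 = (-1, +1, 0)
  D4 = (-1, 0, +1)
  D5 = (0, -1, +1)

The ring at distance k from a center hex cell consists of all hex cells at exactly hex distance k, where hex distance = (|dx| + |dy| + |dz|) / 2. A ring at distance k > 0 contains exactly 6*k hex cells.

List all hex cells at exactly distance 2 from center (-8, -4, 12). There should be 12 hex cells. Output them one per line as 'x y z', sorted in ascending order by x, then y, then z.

Walk ring at distance 2 from (-8, -4, 12):
Start at center + D4*2 = (-10, -4, 14)
  hex 0: (-10, -4, 14)
  hex 1: (-9, -5, 14)
  hex 2: (-8, -6, 14)
  hex 3: (-7, -6, 13)
  hex 4: (-6, -6, 12)
  hex 5: (-6, -5, 11)
  hex 6: (-6, -4, 10)
  hex 7: (-7, -3, 10)
  hex 8: (-8, -2, 10)
  hex 9: (-9, -2, 11)
  hex 10: (-10, -2, 12)
  hex 11: (-10, -3, 13)
Sorted: 12 hexes.

Answer: -10 -4 14
-10 -3 13
-10 -2 12
-9 -5 14
-9 -2 11
-8 -6 14
-8 -2 10
-7 -6 13
-7 -3 10
-6 -6 12
-6 -5 11
-6 -4 10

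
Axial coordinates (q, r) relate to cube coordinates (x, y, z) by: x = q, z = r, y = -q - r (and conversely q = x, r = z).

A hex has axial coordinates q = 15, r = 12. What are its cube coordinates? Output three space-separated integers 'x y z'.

Answer: 15 -27 12

Derivation:
x = q = 15
z = r = 12
y = -x - z = -(15) - (12) = -27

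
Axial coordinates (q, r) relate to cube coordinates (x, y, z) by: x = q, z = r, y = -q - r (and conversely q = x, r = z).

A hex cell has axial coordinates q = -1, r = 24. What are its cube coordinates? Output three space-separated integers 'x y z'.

Answer: -1 -23 24

Derivation:
x = q = -1
z = r = 24
y = -x - z = -(-1) - (24) = -23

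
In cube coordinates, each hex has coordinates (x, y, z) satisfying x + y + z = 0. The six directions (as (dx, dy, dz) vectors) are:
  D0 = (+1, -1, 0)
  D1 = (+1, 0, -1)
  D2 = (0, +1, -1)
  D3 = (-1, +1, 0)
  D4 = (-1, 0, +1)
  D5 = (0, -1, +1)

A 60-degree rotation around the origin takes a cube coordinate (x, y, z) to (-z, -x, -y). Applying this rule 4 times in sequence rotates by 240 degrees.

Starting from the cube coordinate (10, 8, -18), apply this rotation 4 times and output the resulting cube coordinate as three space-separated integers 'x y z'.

Answer: -18 10 8

Derivation:
Start: (10, 8, -18)
Step 1: (10, 8, -18) -> (-(-18), -(10), -(8)) = (18, -10, -8)
Step 2: (18, -10, -8) -> (-(-8), -(18), -(-10)) = (8, -18, 10)
Step 3: (8, -18, 10) -> (-(10), -(8), -(-18)) = (-10, -8, 18)
Step 4: (-10, -8, 18) -> (-(18), -(-10), -(-8)) = (-18, 10, 8)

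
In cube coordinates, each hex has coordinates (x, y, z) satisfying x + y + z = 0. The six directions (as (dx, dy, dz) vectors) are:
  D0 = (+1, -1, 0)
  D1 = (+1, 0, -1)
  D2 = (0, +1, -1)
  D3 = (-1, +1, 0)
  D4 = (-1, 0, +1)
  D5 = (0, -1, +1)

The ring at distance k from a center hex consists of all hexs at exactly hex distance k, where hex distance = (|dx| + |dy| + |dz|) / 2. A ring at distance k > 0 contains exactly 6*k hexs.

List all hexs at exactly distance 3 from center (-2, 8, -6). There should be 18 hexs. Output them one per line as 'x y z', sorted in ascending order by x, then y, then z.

Answer: -5 8 -3
-5 9 -4
-5 10 -5
-5 11 -6
-4 7 -3
-4 11 -7
-3 6 -3
-3 11 -8
-2 5 -3
-2 11 -9
-1 5 -4
-1 10 -9
0 5 -5
0 9 -9
1 5 -6
1 6 -7
1 7 -8
1 8 -9

Derivation:
Walk ring at distance 3 from (-2, 8, -6):
Start at center + D4*3 = (-5, 8, -3)
  hex 0: (-5, 8, -3)
  hex 1: (-4, 7, -3)
  hex 2: (-3, 6, -3)
  hex 3: (-2, 5, -3)
  hex 4: (-1, 5, -4)
  hex 5: (0, 5, -5)
  hex 6: (1, 5, -6)
  hex 7: (1, 6, -7)
  hex 8: (1, 7, -8)
  hex 9: (1, 8, -9)
  hex 10: (0, 9, -9)
  hex 11: (-1, 10, -9)
  hex 12: (-2, 11, -9)
  hex 13: (-3, 11, -8)
  hex 14: (-4, 11, -7)
  hex 15: (-5, 11, -6)
  hex 16: (-5, 10, -5)
  hex 17: (-5, 9, -4)
Sorted: 18 hexes.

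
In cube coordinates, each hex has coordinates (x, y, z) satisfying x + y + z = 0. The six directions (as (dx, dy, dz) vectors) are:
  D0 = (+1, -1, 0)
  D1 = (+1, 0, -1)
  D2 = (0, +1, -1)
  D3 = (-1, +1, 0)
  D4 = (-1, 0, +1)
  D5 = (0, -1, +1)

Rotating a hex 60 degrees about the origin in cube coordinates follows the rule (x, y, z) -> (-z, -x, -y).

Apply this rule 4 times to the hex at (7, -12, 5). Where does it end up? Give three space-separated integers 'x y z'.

Start: (7, -12, 5)
Step 1: (7, -12, 5) -> (-(5), -(7), -(-12)) = (-5, -7, 12)
Step 2: (-5, -7, 12) -> (-(12), -(-5), -(-7)) = (-12, 5, 7)
Step 3: (-12, 5, 7) -> (-(7), -(-12), -(5)) = (-7, 12, -5)
Step 4: (-7, 12, -5) -> (-(-5), -(-7), -(12)) = (5, 7, -12)

Answer: 5 7 -12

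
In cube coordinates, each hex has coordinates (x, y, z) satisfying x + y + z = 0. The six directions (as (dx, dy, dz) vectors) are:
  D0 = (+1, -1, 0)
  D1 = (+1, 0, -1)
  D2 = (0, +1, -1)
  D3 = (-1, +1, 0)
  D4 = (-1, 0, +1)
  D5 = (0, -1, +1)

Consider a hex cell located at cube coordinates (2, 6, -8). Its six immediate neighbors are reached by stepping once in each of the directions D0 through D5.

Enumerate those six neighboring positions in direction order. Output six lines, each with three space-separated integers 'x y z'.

Answer: 3 5 -8
3 6 -9
2 7 -9
1 7 -8
1 6 -7
2 5 -7

Derivation:
Center: (2, 6, -8). Add each direction:
  D0: (2, 6, -8) + (1, -1, 0) = (3, 5, -8)
  D1: (2, 6, -8) + (1, 0, -1) = (3, 6, -9)
  D2: (2, 6, -8) + (0, 1, -1) = (2, 7, -9)
  D3: (2, 6, -8) + (-1, 1, 0) = (1, 7, -8)
  D4: (2, 6, -8) + (-1, 0, 1) = (1, 6, -7)
  D5: (2, 6, -8) + (0, -1, 1) = (2, 5, -7)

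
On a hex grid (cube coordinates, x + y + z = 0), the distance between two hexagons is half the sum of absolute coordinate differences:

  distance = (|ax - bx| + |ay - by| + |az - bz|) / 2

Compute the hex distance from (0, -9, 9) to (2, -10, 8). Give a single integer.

|ax - bx| = |0 - 2| = 2
|ay - by| = |-9 - (-10)| = 1
|az - bz| = |9 - 8| = 1
distance = (2 + 1 + 1) / 2 = 4 / 2 = 2

Answer: 2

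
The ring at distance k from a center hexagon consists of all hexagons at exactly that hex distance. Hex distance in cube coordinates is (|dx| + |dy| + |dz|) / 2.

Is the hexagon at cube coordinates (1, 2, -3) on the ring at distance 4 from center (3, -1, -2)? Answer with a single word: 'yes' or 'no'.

|px - cx| = |1 - 3| = 2
|py - cy| = |2 - (-1)| = 3
|pz - cz| = |-3 - (-2)| = 1
distance = (2+3+1)/2 = 6/2 = 3
radius = 4; distance != radius -> no

Answer: no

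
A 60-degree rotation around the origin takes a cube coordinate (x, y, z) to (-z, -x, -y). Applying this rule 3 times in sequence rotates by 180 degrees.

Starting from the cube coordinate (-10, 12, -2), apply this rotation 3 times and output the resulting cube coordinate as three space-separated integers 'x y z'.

Start: (-10, 12, -2)
Step 1: (-10, 12, -2) -> (-(-2), -(-10), -(12)) = (2, 10, -12)
Step 2: (2, 10, -12) -> (-(-12), -(2), -(10)) = (12, -2, -10)
Step 3: (12, -2, -10) -> (-(-10), -(12), -(-2)) = (10, -12, 2)

Answer: 10 -12 2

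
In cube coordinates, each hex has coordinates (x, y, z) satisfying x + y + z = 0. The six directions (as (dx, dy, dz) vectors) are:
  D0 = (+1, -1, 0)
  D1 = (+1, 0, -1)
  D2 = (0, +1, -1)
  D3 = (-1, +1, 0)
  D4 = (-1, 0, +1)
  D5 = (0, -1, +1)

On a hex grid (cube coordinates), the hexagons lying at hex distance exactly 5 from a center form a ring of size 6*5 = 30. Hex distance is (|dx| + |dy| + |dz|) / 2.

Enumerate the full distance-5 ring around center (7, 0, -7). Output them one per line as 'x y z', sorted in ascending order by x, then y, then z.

Answer: 2 0 -2
2 1 -3
2 2 -4
2 3 -5
2 4 -6
2 5 -7
3 -1 -2
3 5 -8
4 -2 -2
4 5 -9
5 -3 -2
5 5 -10
6 -4 -2
6 5 -11
7 -5 -2
7 5 -12
8 -5 -3
8 4 -12
9 -5 -4
9 3 -12
10 -5 -5
10 2 -12
11 -5 -6
11 1 -12
12 -5 -7
12 -4 -8
12 -3 -9
12 -2 -10
12 -1 -11
12 0 -12

Derivation:
Walk ring at distance 5 from (7, 0, -7):
Start at center + D4*5 = (2, 0, -2)
  hex 0: (2, 0, -2)
  hex 1: (3, -1, -2)
  hex 2: (4, -2, -2)
  hex 3: (5, -3, -2)
  hex 4: (6, -4, -2)
  hex 5: (7, -5, -2)
  hex 6: (8, -5, -3)
  hex 7: (9, -5, -4)
  hex 8: (10, -5, -5)
  hex 9: (11, -5, -6)
  hex 10: (12, -5, -7)
  hex 11: (12, -4, -8)
  hex 12: (12, -3, -9)
  hex 13: (12, -2, -10)
  hex 14: (12, -1, -11)
  hex 15: (12, 0, -12)
  hex 16: (11, 1, -12)
  hex 17: (10, 2, -12)
  hex 18: (9, 3, -12)
  hex 19: (8, 4, -12)
  hex 20: (7, 5, -12)
  hex 21: (6, 5, -11)
  hex 22: (5, 5, -10)
  hex 23: (4, 5, -9)
  hex 24: (3, 5, -8)
  hex 25: (2, 5, -7)
  hex 26: (2, 4, -6)
  hex 27: (2, 3, -5)
  hex 28: (2, 2, -4)
  hex 29: (2, 1, -3)
Sorted: 30 hexes.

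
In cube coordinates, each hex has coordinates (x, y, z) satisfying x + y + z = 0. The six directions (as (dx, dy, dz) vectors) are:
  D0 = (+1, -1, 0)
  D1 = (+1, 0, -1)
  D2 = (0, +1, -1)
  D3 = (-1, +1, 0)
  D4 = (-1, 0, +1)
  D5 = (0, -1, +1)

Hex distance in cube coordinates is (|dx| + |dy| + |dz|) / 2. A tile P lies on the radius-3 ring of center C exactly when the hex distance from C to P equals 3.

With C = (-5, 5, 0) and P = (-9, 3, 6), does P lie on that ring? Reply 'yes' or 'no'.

|px - cx| = |-9 - (-5)| = 4
|py - cy| = |3 - 5| = 2
|pz - cz| = |6 - 0| = 6
distance = (4+2+6)/2 = 12/2 = 6
radius = 3; distance != radius -> no

Answer: no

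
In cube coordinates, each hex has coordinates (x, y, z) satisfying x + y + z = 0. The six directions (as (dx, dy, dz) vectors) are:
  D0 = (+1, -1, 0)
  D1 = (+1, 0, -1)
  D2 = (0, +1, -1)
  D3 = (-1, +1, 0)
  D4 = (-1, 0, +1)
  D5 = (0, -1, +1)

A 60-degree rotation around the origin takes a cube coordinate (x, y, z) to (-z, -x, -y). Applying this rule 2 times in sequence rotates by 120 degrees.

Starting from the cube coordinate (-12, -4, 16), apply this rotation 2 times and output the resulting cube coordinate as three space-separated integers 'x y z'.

Answer: -4 16 -12

Derivation:
Start: (-12, -4, 16)
Step 1: (-12, -4, 16) -> (-(16), -(-12), -(-4)) = (-16, 12, 4)
Step 2: (-16, 12, 4) -> (-(4), -(-16), -(12)) = (-4, 16, -12)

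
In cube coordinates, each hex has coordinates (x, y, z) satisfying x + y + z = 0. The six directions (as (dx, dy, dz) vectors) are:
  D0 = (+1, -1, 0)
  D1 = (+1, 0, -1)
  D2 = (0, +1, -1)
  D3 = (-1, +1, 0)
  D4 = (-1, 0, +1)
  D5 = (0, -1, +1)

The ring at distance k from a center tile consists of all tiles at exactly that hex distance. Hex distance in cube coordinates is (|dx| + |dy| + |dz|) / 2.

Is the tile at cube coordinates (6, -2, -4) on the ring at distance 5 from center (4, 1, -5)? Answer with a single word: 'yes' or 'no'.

|px - cx| = |6 - 4| = 2
|py - cy| = |-2 - 1| = 3
|pz - cz| = |-4 - (-5)| = 1
distance = (2+3+1)/2 = 6/2 = 3
radius = 5; distance != radius -> no

Answer: no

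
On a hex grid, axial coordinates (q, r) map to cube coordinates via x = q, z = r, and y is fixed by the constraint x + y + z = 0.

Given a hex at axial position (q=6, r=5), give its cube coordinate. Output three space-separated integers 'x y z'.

Answer: 6 -11 5

Derivation:
x = q = 6
z = r = 5
y = -x - z = -(6) - (5) = -11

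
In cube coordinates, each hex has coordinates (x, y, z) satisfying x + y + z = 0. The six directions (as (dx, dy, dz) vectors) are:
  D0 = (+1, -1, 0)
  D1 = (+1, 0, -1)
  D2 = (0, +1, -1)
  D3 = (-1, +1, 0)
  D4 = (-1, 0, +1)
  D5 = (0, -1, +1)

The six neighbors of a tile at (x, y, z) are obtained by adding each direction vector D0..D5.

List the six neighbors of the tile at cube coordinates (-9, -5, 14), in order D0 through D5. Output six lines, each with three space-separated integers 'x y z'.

Center: (-9, -5, 14). Add each direction:
  D0: (-9, -5, 14) + (1, -1, 0) = (-8, -6, 14)
  D1: (-9, -5, 14) + (1, 0, -1) = (-8, -5, 13)
  D2: (-9, -5, 14) + (0, 1, -1) = (-9, -4, 13)
  D3: (-9, -5, 14) + (-1, 1, 0) = (-10, -4, 14)
  D4: (-9, -5, 14) + (-1, 0, 1) = (-10, -5, 15)
  D5: (-9, -5, 14) + (0, -1, 1) = (-9, -6, 15)

Answer: -8 -6 14
-8 -5 13
-9 -4 13
-10 -4 14
-10 -5 15
-9 -6 15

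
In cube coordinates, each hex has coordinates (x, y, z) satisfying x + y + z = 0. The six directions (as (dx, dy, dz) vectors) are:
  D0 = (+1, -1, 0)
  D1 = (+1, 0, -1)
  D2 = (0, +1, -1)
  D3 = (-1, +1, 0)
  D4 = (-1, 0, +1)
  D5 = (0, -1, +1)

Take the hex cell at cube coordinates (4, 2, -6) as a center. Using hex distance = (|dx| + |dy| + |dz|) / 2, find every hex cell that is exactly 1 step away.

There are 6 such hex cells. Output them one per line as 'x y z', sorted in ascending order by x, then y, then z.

Answer: 3 2 -5
3 3 -6
4 1 -5
4 3 -7
5 1 -6
5 2 -7

Derivation:
Walk ring at distance 1 from (4, 2, -6):
Start at center + D4*1 = (3, 2, -5)
  hex 0: (3, 2, -5)
  hex 1: (4, 1, -5)
  hex 2: (5, 1, -6)
  hex 3: (5, 2, -7)
  hex 4: (4, 3, -7)
  hex 5: (3, 3, -6)
Sorted: 6 hexes.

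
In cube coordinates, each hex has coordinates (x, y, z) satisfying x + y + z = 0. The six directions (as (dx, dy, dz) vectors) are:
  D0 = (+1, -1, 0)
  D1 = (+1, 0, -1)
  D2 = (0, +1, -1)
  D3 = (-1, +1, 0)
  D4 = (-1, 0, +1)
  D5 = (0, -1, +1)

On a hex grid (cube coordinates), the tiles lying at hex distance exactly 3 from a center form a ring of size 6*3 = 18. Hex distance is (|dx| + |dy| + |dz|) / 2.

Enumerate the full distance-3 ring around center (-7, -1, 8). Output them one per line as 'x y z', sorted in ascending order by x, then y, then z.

Answer: -10 -1 11
-10 0 10
-10 1 9
-10 2 8
-9 -2 11
-9 2 7
-8 -3 11
-8 2 6
-7 -4 11
-7 2 5
-6 -4 10
-6 1 5
-5 -4 9
-5 0 5
-4 -4 8
-4 -3 7
-4 -2 6
-4 -1 5

Derivation:
Walk ring at distance 3 from (-7, -1, 8):
Start at center + D4*3 = (-10, -1, 11)
  hex 0: (-10, -1, 11)
  hex 1: (-9, -2, 11)
  hex 2: (-8, -3, 11)
  hex 3: (-7, -4, 11)
  hex 4: (-6, -4, 10)
  hex 5: (-5, -4, 9)
  hex 6: (-4, -4, 8)
  hex 7: (-4, -3, 7)
  hex 8: (-4, -2, 6)
  hex 9: (-4, -1, 5)
  hex 10: (-5, 0, 5)
  hex 11: (-6, 1, 5)
  hex 12: (-7, 2, 5)
  hex 13: (-8, 2, 6)
  hex 14: (-9, 2, 7)
  hex 15: (-10, 2, 8)
  hex 16: (-10, 1, 9)
  hex 17: (-10, 0, 10)
Sorted: 18 hexes.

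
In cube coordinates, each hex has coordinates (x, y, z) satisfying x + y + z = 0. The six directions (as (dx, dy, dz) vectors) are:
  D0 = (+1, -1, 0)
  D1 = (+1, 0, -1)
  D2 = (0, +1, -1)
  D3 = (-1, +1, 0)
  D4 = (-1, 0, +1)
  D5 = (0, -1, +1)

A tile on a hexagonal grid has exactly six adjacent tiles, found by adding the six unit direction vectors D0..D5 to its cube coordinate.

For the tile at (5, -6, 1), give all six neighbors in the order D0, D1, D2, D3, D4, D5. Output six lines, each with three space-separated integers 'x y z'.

Answer: 6 -7 1
6 -6 0
5 -5 0
4 -5 1
4 -6 2
5 -7 2

Derivation:
Center: (5, -6, 1). Add each direction:
  D0: (5, -6, 1) + (1, -1, 0) = (6, -7, 1)
  D1: (5, -6, 1) + (1, 0, -1) = (6, -6, 0)
  D2: (5, -6, 1) + (0, 1, -1) = (5, -5, 0)
  D3: (5, -6, 1) + (-1, 1, 0) = (4, -5, 1)
  D4: (5, -6, 1) + (-1, 0, 1) = (4, -6, 2)
  D5: (5, -6, 1) + (0, -1, 1) = (5, -7, 2)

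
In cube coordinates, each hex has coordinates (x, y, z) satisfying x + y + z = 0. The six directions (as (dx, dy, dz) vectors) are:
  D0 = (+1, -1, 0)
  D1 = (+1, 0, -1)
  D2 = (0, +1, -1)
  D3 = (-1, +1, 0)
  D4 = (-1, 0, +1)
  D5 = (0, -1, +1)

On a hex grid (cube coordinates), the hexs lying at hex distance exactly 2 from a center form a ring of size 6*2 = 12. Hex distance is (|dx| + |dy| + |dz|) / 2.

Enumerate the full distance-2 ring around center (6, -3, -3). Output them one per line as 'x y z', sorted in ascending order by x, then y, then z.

Answer: 4 -3 -1
4 -2 -2
4 -1 -3
5 -4 -1
5 -1 -4
6 -5 -1
6 -1 -5
7 -5 -2
7 -2 -5
8 -5 -3
8 -4 -4
8 -3 -5

Derivation:
Walk ring at distance 2 from (6, -3, -3):
Start at center + D4*2 = (4, -3, -1)
  hex 0: (4, -3, -1)
  hex 1: (5, -4, -1)
  hex 2: (6, -5, -1)
  hex 3: (7, -5, -2)
  hex 4: (8, -5, -3)
  hex 5: (8, -4, -4)
  hex 6: (8, -3, -5)
  hex 7: (7, -2, -5)
  hex 8: (6, -1, -5)
  hex 9: (5, -1, -4)
  hex 10: (4, -1, -3)
  hex 11: (4, -2, -2)
Sorted: 12 hexes.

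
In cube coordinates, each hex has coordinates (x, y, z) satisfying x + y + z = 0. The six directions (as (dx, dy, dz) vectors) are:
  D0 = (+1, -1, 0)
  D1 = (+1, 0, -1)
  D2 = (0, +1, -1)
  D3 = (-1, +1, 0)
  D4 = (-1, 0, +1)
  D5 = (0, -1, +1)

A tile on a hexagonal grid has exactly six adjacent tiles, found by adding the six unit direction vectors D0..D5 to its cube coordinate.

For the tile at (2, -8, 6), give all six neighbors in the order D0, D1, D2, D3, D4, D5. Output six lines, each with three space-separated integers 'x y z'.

Answer: 3 -9 6
3 -8 5
2 -7 5
1 -7 6
1 -8 7
2 -9 7

Derivation:
Center: (2, -8, 6). Add each direction:
  D0: (2, -8, 6) + (1, -1, 0) = (3, -9, 6)
  D1: (2, -8, 6) + (1, 0, -1) = (3, -8, 5)
  D2: (2, -8, 6) + (0, 1, -1) = (2, -7, 5)
  D3: (2, -8, 6) + (-1, 1, 0) = (1, -7, 6)
  D4: (2, -8, 6) + (-1, 0, 1) = (1, -8, 7)
  D5: (2, -8, 6) + (0, -1, 1) = (2, -9, 7)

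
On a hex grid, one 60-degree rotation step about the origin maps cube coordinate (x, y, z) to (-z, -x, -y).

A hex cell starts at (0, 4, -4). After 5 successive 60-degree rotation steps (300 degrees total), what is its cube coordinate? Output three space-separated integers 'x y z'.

Answer: -4 4 0

Derivation:
Start: (0, 4, -4)
Step 1: (0, 4, -4) -> (-(-4), -(0), -(4)) = (4, 0, -4)
Step 2: (4, 0, -4) -> (-(-4), -(4), -(0)) = (4, -4, 0)
Step 3: (4, -4, 0) -> (-(0), -(4), -(-4)) = (0, -4, 4)
Step 4: (0, -4, 4) -> (-(4), -(0), -(-4)) = (-4, 0, 4)
Step 5: (-4, 0, 4) -> (-(4), -(-4), -(0)) = (-4, 4, 0)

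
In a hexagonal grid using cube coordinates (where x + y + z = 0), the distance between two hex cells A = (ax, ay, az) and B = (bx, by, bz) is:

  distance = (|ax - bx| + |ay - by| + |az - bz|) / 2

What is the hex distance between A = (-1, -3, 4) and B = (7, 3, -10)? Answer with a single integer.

|ax - bx| = |-1 - 7| = 8
|ay - by| = |-3 - 3| = 6
|az - bz| = |4 - (-10)| = 14
distance = (8 + 6 + 14) / 2 = 28 / 2 = 14

Answer: 14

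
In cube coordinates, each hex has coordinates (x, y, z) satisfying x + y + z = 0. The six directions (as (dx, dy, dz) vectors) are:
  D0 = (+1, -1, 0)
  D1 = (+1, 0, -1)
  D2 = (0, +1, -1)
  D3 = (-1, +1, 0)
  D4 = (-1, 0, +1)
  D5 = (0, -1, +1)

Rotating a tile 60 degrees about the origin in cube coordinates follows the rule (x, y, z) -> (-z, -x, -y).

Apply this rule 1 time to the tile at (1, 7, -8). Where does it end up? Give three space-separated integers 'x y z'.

Answer: 8 -1 -7

Derivation:
Start: (1, 7, -8)
Step 1: (1, 7, -8) -> (-(-8), -(1), -(7)) = (8, -1, -7)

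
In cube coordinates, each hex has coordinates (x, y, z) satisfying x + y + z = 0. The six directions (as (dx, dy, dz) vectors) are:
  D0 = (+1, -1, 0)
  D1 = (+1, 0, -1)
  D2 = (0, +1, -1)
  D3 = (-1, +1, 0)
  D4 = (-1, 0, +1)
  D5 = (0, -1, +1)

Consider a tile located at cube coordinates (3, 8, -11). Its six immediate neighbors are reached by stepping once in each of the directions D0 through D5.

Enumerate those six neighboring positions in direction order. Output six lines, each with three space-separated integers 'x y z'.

Center: (3, 8, -11). Add each direction:
  D0: (3, 8, -11) + (1, -1, 0) = (4, 7, -11)
  D1: (3, 8, -11) + (1, 0, -1) = (4, 8, -12)
  D2: (3, 8, -11) + (0, 1, -1) = (3, 9, -12)
  D3: (3, 8, -11) + (-1, 1, 0) = (2, 9, -11)
  D4: (3, 8, -11) + (-1, 0, 1) = (2, 8, -10)
  D5: (3, 8, -11) + (0, -1, 1) = (3, 7, -10)

Answer: 4 7 -11
4 8 -12
3 9 -12
2 9 -11
2 8 -10
3 7 -10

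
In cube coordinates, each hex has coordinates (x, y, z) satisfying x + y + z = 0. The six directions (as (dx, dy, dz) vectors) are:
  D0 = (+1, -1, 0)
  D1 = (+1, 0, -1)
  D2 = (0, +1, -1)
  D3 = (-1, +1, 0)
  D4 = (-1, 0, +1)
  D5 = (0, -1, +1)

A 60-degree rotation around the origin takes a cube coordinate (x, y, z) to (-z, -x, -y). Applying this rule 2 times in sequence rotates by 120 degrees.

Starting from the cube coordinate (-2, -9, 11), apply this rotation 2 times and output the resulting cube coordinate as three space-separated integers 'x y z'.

Answer: -9 11 -2

Derivation:
Start: (-2, -9, 11)
Step 1: (-2, -9, 11) -> (-(11), -(-2), -(-9)) = (-11, 2, 9)
Step 2: (-11, 2, 9) -> (-(9), -(-11), -(2)) = (-9, 11, -2)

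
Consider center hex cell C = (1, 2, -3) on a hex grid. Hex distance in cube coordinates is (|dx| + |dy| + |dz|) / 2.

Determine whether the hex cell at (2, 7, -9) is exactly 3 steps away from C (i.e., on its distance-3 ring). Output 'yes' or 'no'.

Answer: no

Derivation:
|px - cx| = |2 - 1| = 1
|py - cy| = |7 - 2| = 5
|pz - cz| = |-9 - (-3)| = 6
distance = (1+5+6)/2 = 12/2 = 6
radius = 3; distance != radius -> no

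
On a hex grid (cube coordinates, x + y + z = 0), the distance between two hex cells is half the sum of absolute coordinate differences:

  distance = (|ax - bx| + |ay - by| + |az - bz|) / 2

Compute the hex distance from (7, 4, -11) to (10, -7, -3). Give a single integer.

|ax - bx| = |7 - 10| = 3
|ay - by| = |4 - (-7)| = 11
|az - bz| = |-11 - (-3)| = 8
distance = (3 + 11 + 8) / 2 = 22 / 2 = 11

Answer: 11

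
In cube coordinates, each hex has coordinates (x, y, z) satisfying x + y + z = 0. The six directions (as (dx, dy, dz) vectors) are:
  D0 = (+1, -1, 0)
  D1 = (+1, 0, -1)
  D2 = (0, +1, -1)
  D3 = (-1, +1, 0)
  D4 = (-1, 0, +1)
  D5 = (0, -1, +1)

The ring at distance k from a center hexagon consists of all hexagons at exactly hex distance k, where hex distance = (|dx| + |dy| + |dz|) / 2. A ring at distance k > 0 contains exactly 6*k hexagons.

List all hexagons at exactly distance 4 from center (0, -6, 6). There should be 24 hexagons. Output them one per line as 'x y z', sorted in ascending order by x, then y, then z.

Answer: -4 -6 10
-4 -5 9
-4 -4 8
-4 -3 7
-4 -2 6
-3 -7 10
-3 -2 5
-2 -8 10
-2 -2 4
-1 -9 10
-1 -2 3
0 -10 10
0 -2 2
1 -10 9
1 -3 2
2 -10 8
2 -4 2
3 -10 7
3 -5 2
4 -10 6
4 -9 5
4 -8 4
4 -7 3
4 -6 2

Derivation:
Walk ring at distance 4 from (0, -6, 6):
Start at center + D4*4 = (-4, -6, 10)
  hex 0: (-4, -6, 10)
  hex 1: (-3, -7, 10)
  hex 2: (-2, -8, 10)
  hex 3: (-1, -9, 10)
  hex 4: (0, -10, 10)
  hex 5: (1, -10, 9)
  hex 6: (2, -10, 8)
  hex 7: (3, -10, 7)
  hex 8: (4, -10, 6)
  hex 9: (4, -9, 5)
  hex 10: (4, -8, 4)
  hex 11: (4, -7, 3)
  hex 12: (4, -6, 2)
  hex 13: (3, -5, 2)
  hex 14: (2, -4, 2)
  hex 15: (1, -3, 2)
  hex 16: (0, -2, 2)
  hex 17: (-1, -2, 3)
  hex 18: (-2, -2, 4)
  hex 19: (-3, -2, 5)
  hex 20: (-4, -2, 6)
  hex 21: (-4, -3, 7)
  hex 22: (-4, -4, 8)
  hex 23: (-4, -5, 9)
Sorted: 24 hexes.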